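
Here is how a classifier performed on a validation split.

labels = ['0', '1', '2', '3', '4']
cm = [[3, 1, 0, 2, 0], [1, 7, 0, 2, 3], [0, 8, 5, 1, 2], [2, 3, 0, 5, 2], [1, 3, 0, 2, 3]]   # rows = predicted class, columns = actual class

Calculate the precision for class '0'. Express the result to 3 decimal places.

precision = TP/(TP+FP).
0: TP=3, FP=1+0+2+0=3 → 3/6 = 0.5000

0.500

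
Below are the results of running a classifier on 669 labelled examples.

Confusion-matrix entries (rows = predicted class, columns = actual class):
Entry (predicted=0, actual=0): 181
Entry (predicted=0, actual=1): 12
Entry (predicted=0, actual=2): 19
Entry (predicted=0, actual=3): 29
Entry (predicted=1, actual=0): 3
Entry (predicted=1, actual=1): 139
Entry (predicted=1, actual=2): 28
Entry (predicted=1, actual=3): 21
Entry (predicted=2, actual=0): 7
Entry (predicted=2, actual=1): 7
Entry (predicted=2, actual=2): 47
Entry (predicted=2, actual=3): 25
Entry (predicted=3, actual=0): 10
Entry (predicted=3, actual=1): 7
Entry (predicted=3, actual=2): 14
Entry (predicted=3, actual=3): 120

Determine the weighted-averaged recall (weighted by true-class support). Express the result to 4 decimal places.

0.7280

Per-class recall (TP/(TP+FN)):
  0: TP=181, FN=3+7+10=20 → 181/201 = 0.90050
  1: TP=139, FN=12+7+7=26 → 139/165 = 0.84242
  2: TP=47, FN=19+28+14=61 → 47/108 = 0.43519
  3: TP=120, FN=29+21+25=75 → 120/195 = 0.61538
Weighted-recall = Σ (supportᵢ/N)·recallᵢ with N=669: (201/669)·0.90050 + (165/669)·0.84242 + (108/669)·0.43519 + (195/669)·0.61538 = 0.7280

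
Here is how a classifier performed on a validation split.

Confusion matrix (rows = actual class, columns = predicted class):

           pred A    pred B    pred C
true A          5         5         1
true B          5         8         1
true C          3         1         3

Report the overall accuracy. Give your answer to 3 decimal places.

0.500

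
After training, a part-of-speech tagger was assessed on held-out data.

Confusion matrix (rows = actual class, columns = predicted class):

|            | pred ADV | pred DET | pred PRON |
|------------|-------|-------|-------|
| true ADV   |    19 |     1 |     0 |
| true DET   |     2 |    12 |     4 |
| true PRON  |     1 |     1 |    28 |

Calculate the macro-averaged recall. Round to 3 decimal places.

0.850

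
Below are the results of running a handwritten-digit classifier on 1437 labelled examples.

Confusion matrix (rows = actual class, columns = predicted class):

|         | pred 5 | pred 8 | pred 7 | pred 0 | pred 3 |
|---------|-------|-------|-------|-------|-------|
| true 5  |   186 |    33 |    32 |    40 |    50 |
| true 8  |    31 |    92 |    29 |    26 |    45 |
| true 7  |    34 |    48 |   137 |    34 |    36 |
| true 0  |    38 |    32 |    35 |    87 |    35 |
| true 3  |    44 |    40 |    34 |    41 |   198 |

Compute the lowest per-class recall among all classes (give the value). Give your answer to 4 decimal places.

0.3833

Per-class recall (TP/(TP+FN)):
  5: TP=186, FN=33+32+40+50=155 → 186/341 = 0.54545
  8: TP=92, FN=31+29+26+45=131 → 92/223 = 0.41256
  7: TP=137, FN=34+48+34+36=152 → 137/289 = 0.47405
  0: TP=87, FN=38+32+35+35=140 → 87/227 = 0.38326
  3: TP=198, FN=44+40+34+41=159 → 198/357 = 0.55462
Lowest is class '0' with recall = 0.3833.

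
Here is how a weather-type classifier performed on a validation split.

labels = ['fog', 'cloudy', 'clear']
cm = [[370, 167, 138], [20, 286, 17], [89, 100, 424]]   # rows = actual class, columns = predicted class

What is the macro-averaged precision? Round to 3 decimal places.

Per-class precision (TP/(TP+FP)):
  fog: TP=370, FP=20+89=109 → 370/479 = 0.7724
  cloudy: TP=286, FP=167+100=267 → 286/553 = 0.5172
  clear: TP=424, FP=138+17=155 → 424/579 = 0.7323
Macro-precision = mean = (0.7724 + 0.5172 + 0.7323) / 3 = 0.674

0.674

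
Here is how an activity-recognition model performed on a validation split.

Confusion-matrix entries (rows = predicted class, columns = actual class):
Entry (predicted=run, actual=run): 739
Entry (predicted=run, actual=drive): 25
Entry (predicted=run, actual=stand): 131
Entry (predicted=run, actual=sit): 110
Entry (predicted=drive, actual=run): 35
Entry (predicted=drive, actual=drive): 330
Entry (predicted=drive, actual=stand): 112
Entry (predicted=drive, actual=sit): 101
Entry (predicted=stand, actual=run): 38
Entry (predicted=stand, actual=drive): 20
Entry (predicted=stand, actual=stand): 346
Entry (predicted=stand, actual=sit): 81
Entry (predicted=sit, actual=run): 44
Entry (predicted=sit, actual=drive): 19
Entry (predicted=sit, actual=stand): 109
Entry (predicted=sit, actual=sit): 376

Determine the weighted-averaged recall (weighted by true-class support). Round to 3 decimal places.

Per-class recall (TP/(TP+FN)):
  run: TP=739, FN=35+38+44=117 → 739/856 = 0.8633
  drive: TP=330, FN=25+20+19=64 → 330/394 = 0.8376
  stand: TP=346, FN=131+112+109=352 → 346/698 = 0.4957
  sit: TP=376, FN=110+101+81=292 → 376/668 = 0.5629
Weighted-recall = Σ (supportᵢ/N)·recallᵢ with N=2616: (856/2616)·0.8633 + (394/2616)·0.8376 + (698/2616)·0.4957 + (668/2616)·0.5629 = 0.685

0.685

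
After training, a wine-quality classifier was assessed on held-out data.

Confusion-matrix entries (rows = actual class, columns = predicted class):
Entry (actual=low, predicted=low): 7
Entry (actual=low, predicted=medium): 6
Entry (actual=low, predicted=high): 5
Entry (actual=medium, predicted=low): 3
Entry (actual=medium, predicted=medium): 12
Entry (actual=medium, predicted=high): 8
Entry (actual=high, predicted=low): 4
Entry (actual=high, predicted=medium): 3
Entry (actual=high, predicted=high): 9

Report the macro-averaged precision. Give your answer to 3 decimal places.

Per-class precision (TP/(TP+FP)):
  low: TP=7, FP=3+4=7 → 7/14 = 0.5000
  medium: TP=12, FP=6+3=9 → 12/21 = 0.5714
  high: TP=9, FP=5+8=13 → 9/22 = 0.4091
Macro-precision = mean = (0.5000 + 0.5714 + 0.4091) / 3 = 0.494

0.494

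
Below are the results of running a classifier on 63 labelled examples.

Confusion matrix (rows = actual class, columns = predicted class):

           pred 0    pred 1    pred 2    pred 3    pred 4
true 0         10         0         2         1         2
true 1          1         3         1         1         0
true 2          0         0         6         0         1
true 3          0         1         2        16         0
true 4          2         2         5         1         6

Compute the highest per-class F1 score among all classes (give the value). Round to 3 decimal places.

0.842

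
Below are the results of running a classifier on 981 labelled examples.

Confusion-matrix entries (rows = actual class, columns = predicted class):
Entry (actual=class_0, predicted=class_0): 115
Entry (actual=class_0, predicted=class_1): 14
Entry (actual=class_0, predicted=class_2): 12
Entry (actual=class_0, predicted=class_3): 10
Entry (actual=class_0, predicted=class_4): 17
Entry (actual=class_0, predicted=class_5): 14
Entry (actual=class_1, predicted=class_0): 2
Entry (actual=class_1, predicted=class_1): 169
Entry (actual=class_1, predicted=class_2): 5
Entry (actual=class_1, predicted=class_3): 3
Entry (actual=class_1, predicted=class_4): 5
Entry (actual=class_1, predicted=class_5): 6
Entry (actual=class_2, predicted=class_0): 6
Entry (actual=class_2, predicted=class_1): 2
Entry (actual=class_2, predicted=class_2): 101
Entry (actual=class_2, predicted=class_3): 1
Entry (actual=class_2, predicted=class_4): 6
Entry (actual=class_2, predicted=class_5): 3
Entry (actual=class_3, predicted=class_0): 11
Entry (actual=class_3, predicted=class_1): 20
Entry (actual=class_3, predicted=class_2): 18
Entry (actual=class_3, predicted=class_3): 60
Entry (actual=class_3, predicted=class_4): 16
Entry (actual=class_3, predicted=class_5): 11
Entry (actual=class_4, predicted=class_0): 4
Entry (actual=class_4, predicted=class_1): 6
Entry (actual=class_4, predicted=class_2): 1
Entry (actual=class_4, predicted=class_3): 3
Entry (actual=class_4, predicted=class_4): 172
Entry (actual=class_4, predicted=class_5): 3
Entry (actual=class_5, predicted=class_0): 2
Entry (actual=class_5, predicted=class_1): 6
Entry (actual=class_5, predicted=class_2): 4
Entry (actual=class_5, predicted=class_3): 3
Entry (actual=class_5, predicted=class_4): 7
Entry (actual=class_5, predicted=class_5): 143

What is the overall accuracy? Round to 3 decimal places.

Accuracy = trace / total = (115+169+101+60+172+143=760) / 981 = 760/981 = 0.775

0.775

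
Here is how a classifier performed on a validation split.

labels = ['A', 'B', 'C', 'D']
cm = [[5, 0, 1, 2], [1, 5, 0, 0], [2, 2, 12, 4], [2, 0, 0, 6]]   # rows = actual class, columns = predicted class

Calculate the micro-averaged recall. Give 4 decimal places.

0.6667

Micro-averaging pools counts across classes: ΣTP=28, ΣFP=14, ΣFN=14.
Micro-recall = TP/(TP+FN) on pooled counts = 0.6667 (equals overall accuracy in single-label multiclass).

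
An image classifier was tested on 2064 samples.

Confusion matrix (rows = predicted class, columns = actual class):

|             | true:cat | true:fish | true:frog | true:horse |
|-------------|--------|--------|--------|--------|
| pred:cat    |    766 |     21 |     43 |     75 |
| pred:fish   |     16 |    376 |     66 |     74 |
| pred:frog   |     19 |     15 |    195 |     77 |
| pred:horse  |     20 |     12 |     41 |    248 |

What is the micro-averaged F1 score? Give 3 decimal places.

0.768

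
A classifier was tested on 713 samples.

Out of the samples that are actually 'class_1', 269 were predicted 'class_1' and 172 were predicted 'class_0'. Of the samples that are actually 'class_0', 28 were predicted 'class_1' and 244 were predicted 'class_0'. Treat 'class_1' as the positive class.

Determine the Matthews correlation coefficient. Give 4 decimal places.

MCC = (TP·TN − FP·FN) / √((TP+FP)(TP+FN)(TN+FP)(TN+FN))
Numerator = 269·244 − 28·172 = 60820
Denominator = √(297·441·272·416) = √14820309504 = 121738.6935
MCC = 60820 / 121738.6935 = 0.4996

0.4996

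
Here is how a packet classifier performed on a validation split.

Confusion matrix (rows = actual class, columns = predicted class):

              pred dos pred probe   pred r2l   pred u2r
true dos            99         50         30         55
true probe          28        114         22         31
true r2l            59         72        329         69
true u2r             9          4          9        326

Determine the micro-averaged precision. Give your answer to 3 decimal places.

Micro-averaging pools counts across classes: ΣTP=868, ΣFP=438, ΣFN=438.
Micro-precision = TP/(TP+FP) on pooled counts = 0.665 (equals overall accuracy in single-label multiclass).

0.665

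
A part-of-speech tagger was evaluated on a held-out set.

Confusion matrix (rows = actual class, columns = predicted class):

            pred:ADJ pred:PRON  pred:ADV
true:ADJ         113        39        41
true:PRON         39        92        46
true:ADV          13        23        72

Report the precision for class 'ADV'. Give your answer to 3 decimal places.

0.453

Take TP from the diagonal, FP from the rest of the 'ADV' prediction marginal, FN from the rest of the 'ADV' actual marginal.
precision = TP/(TP+FP).
ADV: TP=72, FP=41+46=87 → 72/159 = 0.4528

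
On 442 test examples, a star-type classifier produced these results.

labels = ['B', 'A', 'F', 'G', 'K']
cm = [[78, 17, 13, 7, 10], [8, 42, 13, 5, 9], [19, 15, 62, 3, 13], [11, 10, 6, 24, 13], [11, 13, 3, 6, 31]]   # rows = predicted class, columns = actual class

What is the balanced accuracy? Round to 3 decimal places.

0.526

Balanced accuracy = mean of per-class recall.
  B: recall = 78/127 = 0.6142
  A: recall = 42/97 = 0.4330
  F: recall = 62/97 = 0.6392
  G: recall = 24/45 = 0.5333
  K: recall = 31/76 = 0.4079
Mean = (0.6142 + 0.4330 + 0.6392 + 0.5333 + 0.4079) / 5 = 0.526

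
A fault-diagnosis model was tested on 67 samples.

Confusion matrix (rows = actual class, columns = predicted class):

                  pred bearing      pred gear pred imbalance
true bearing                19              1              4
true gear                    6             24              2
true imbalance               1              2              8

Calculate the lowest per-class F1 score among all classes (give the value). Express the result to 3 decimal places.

Per-class F1 score (2·TP/(2·TP+FP+FN)):
  bearing: TP=19, FP=6+1=7, FN=1+4=5 → 38/50 = 0.7600
  gear: TP=24, FP=1+2=3, FN=6+2=8 → 48/59 = 0.8136
  imbalance: TP=8, FP=4+2=6, FN=1+2=3 → 16/25 = 0.6400
Lowest is class 'imbalance' with F1 score = 0.640.

0.640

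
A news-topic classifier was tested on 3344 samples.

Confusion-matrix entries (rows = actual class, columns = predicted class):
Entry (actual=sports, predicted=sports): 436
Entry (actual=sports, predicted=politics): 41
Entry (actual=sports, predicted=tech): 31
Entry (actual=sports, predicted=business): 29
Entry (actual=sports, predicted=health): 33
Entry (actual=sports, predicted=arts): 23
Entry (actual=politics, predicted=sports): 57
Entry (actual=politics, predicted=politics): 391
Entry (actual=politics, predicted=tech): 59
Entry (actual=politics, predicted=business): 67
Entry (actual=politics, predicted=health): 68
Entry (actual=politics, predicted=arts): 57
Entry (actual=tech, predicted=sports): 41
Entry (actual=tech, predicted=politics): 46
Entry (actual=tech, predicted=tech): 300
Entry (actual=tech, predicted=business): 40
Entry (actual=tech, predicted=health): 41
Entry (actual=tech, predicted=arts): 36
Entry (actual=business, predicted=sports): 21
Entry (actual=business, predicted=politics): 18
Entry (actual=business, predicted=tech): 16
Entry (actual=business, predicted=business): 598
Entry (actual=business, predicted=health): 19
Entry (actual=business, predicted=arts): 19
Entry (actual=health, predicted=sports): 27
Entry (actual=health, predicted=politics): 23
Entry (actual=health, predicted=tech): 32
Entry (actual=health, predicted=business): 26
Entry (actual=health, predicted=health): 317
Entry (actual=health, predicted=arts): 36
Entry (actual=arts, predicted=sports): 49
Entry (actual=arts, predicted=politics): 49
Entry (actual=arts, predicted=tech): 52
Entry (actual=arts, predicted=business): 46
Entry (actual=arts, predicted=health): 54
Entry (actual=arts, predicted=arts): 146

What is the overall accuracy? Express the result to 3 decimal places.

Accuracy = trace / total = (436+391+300+598+317+146=2188) / 3344 = 2188/3344 = 0.654

0.654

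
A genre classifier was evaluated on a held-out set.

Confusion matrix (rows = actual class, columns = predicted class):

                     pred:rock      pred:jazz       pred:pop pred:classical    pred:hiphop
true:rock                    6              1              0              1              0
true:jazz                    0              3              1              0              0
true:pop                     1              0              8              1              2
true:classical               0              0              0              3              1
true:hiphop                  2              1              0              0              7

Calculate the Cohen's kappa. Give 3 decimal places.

0.628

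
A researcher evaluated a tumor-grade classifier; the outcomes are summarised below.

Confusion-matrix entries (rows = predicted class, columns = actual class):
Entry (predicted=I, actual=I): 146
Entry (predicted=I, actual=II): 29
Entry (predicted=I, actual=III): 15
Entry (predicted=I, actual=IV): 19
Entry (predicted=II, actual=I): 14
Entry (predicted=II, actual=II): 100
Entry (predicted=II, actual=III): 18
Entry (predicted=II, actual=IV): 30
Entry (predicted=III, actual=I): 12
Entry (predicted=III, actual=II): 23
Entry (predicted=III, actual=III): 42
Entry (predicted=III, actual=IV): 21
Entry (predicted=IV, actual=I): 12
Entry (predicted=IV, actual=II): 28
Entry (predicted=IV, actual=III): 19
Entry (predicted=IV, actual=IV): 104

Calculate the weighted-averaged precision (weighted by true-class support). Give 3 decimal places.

0.619

Per-class precision (TP/(TP+FP)):
  I: TP=146, FP=29+15+19=63 → 146/209 = 0.6986
  II: TP=100, FP=14+18+30=62 → 100/162 = 0.6173
  III: TP=42, FP=12+23+21=56 → 42/98 = 0.4286
  IV: TP=104, FP=12+28+19=59 → 104/163 = 0.6380
Weighted-precision = Σ (supportᵢ/N)·precisionᵢ with N=632: (184/632)·0.6986 + (180/632)·0.6173 + (94/632)·0.4286 + (174/632)·0.6380 = 0.619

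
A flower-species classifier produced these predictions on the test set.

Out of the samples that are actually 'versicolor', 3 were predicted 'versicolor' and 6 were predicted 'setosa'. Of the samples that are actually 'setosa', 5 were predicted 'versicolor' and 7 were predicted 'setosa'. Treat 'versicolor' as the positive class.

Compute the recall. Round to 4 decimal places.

0.3333

Recall = TP/(TP+FN) = 3/(3+6) = 3/9 = 0.3333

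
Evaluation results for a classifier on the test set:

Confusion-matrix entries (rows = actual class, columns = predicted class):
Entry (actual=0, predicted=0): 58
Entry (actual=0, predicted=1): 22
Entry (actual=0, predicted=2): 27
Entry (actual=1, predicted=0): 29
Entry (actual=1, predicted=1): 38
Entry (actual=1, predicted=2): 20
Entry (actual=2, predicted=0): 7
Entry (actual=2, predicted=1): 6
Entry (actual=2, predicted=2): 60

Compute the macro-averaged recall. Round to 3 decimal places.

Per-class recall (TP/(TP+FN)):
  0: TP=58, FN=22+27=49 → 58/107 = 0.5421
  1: TP=38, FN=29+20=49 → 38/87 = 0.4368
  2: TP=60, FN=7+6=13 → 60/73 = 0.8219
Macro-recall = mean = (0.5421 + 0.4368 + 0.8219) / 3 = 0.600

0.600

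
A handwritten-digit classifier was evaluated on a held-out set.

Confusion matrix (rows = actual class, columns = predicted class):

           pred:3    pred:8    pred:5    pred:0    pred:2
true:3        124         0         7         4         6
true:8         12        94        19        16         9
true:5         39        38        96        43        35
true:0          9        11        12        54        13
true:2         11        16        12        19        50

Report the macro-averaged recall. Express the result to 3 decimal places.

Per-class recall (TP/(TP+FN)):
  3: TP=124, FN=0+7+4+6=17 → 124/141 = 0.8794
  8: TP=94, FN=12+19+16+9=56 → 94/150 = 0.6267
  5: TP=96, FN=39+38+43+35=155 → 96/251 = 0.3825
  0: TP=54, FN=9+11+12+13=45 → 54/99 = 0.5455
  2: TP=50, FN=11+16+12+19=58 → 50/108 = 0.4630
Macro-recall = mean = (0.8794 + 0.6267 + 0.3825 + 0.5455 + 0.4630) / 5 = 0.579

0.579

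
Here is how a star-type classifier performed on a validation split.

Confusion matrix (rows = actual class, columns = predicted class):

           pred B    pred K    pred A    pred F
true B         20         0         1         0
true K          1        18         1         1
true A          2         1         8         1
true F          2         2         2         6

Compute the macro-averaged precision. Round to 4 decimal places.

Per-class precision (TP/(TP+FP)):
  B: TP=20, FP=1+2+2=5 → 20/25 = 0.80000
  K: TP=18, FP=0+1+2=3 → 18/21 = 0.85714
  A: TP=8, FP=1+1+2=4 → 8/12 = 0.66667
  F: TP=6, FP=0+1+1=2 → 6/8 = 0.75000
Macro-precision = mean = (0.80000 + 0.85714 + 0.66667 + 0.75000) / 4 = 0.7685

0.7685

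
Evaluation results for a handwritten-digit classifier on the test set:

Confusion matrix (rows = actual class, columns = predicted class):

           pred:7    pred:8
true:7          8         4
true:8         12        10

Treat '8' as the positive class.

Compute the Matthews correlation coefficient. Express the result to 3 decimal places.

0.118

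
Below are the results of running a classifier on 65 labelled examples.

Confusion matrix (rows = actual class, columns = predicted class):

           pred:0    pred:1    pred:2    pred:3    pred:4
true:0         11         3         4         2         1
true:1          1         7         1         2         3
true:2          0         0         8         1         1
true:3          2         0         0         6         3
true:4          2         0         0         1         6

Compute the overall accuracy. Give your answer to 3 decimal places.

Accuracy = trace / total = (11+7+8+6+6=38) / 65 = 38/65 = 0.585

0.585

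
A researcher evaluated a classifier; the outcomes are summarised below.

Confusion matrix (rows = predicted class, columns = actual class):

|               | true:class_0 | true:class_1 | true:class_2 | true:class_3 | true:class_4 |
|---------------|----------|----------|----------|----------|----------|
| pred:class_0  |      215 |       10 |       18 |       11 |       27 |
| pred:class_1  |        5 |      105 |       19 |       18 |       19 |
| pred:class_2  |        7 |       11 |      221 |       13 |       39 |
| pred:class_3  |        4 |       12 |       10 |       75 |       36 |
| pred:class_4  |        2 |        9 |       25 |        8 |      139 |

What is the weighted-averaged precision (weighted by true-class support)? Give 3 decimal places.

0.718

Per-class precision (TP/(TP+FP)):
  class_0: TP=215, FP=10+18+11+27=66 → 215/281 = 0.7651
  class_1: TP=105, FP=5+19+18+19=61 → 105/166 = 0.6325
  class_2: TP=221, FP=7+11+13+39=70 → 221/291 = 0.7595
  class_3: TP=75, FP=4+12+10+36=62 → 75/137 = 0.5474
  class_4: TP=139, FP=2+9+25+8=44 → 139/183 = 0.7596
Weighted-precision = Σ (supportᵢ/N)·precisionᵢ with N=1058: (233/1058)·0.7651 + (147/1058)·0.6325 + (293/1058)·0.7595 + (125/1058)·0.5474 + (260/1058)·0.7596 = 0.718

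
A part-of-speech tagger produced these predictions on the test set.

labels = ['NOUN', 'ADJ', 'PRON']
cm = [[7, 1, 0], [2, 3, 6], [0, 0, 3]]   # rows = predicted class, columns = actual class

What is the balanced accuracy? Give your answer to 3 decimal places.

0.620

Balanced accuracy = mean of per-class recall.
  NOUN: recall = 7/9 = 0.7778
  ADJ: recall = 3/4 = 0.7500
  PRON: recall = 3/9 = 0.3333
Mean = (0.7778 + 0.7500 + 0.3333) / 3 = 0.620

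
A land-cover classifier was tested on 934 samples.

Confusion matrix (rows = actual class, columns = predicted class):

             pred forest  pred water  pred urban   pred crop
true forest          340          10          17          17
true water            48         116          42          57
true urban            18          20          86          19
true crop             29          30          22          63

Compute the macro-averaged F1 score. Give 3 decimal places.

0.583

Per-class F1 score (2·TP/(2·TP+FP+FN)):
  forest: TP=340, FP=48+18+29=95, FN=10+17+17=44 → 680/819 = 0.8303
  water: TP=116, FP=10+20+30=60, FN=48+42+57=147 → 232/439 = 0.5285
  urban: TP=86, FP=17+42+22=81, FN=18+20+19=57 → 172/310 = 0.5548
  crop: TP=63, FP=17+57+19=93, FN=29+30+22=81 → 126/300 = 0.4200
Macro-F1 score = mean = (0.8303 + 0.5285 + 0.5548 + 0.4200) / 4 = 0.583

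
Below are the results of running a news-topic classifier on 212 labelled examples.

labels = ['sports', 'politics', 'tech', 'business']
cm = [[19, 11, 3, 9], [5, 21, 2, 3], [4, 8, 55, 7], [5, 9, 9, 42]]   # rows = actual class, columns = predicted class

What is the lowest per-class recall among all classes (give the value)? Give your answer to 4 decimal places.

Per-class recall (TP/(TP+FN)):
  sports: TP=19, FN=11+3+9=23 → 19/42 = 0.45238
  politics: TP=21, FN=5+2+3=10 → 21/31 = 0.67742
  tech: TP=55, FN=4+8+7=19 → 55/74 = 0.74324
  business: TP=42, FN=5+9+9=23 → 42/65 = 0.64615
Lowest is class 'sports' with recall = 0.4524.

0.4524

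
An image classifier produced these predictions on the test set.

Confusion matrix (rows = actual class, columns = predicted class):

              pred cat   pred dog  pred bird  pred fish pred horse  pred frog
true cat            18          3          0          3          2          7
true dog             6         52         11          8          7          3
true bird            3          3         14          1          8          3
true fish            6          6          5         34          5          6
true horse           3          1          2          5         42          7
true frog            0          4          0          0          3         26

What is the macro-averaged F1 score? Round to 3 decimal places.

Per-class F1 score (2·TP/(2·TP+FP+FN)):
  cat: TP=18, FP=6+3+6+3+0=18, FN=3+0+3+2+7=15 → 36/69 = 0.5217
  dog: TP=52, FP=3+3+6+1+4=17, FN=6+11+8+7+3=35 → 104/156 = 0.6667
  bird: TP=14, FP=0+11+5+2+0=18, FN=3+3+1+8+3=18 → 28/64 = 0.4375
  fish: TP=34, FP=3+8+1+5+0=17, FN=6+6+5+5+6=28 → 68/113 = 0.6018
  horse: TP=42, FP=2+7+8+5+3=25, FN=3+1+2+5+7=18 → 84/127 = 0.6614
  frog: TP=26, FP=7+3+3+6+7=26, FN=0+4+0+0+3=7 → 52/85 = 0.6118
Macro-F1 score = mean = (0.5217 + 0.6667 + 0.4375 + 0.6018 + 0.6614 + 0.6118) / 6 = 0.583

0.583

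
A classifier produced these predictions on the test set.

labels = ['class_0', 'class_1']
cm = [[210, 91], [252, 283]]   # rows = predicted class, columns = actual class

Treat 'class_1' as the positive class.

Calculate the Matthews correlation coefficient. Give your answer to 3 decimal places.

0.219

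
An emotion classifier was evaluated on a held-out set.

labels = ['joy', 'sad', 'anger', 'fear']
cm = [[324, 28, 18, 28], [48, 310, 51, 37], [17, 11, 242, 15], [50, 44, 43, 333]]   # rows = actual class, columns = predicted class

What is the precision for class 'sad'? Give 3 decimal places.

One-vs-rest for 'sad': TP = diagonal; FP = other classes predicted 'sad'; FN = 'sad' predicted as other.
precision = TP/(TP+FP).
sad: TP=310, FP=28+11+44=83 → 310/393 = 0.7888

0.789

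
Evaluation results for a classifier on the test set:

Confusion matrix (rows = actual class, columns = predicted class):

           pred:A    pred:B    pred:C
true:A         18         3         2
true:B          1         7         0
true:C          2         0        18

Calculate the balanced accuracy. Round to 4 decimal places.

Balanced accuracy = mean of per-class recall.
  A: recall = 18/23 = 0.78261
  B: recall = 7/8 = 0.87500
  C: recall = 18/20 = 0.90000
Mean = (0.78261 + 0.87500 + 0.90000) / 3 = 0.8525

0.8525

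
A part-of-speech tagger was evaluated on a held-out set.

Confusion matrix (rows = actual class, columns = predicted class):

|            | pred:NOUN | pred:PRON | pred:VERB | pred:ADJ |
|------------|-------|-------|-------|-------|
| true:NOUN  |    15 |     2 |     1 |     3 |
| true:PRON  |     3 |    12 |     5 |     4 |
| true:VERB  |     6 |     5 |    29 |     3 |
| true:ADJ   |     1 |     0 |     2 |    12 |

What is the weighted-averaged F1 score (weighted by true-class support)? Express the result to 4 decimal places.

Per-class F1 score (2·TP/(2·TP+FP+FN)):
  NOUN: TP=15, FP=3+6+1=10, FN=2+1+3=6 → 30/46 = 0.65217
  PRON: TP=12, FP=2+5+0=7, FN=3+5+4=12 → 24/43 = 0.55814
  VERB: TP=29, FP=1+5+2=8, FN=6+5+3=14 → 58/80 = 0.72500
  ADJ: TP=12, FP=3+4+3=10, FN=1+0+2=3 → 24/37 = 0.64865
Weighted-F1 score = Σ (supportᵢ/N)·F1 scoreᵢ with N=103: (21/103)·0.65217 + (24/103)·0.55814 + (43/103)·0.72500 + (15/103)·0.64865 = 0.6602

0.6602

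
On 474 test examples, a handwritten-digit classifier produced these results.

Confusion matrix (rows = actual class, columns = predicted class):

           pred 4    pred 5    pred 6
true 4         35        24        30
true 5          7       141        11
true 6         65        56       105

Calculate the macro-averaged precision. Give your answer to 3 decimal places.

0.561

Per-class precision (TP/(TP+FP)):
  4: TP=35, FP=7+65=72 → 35/107 = 0.3271
  5: TP=141, FP=24+56=80 → 141/221 = 0.6380
  6: TP=105, FP=30+11=41 → 105/146 = 0.7192
Macro-precision = mean = (0.3271 + 0.6380 + 0.7192) / 3 = 0.561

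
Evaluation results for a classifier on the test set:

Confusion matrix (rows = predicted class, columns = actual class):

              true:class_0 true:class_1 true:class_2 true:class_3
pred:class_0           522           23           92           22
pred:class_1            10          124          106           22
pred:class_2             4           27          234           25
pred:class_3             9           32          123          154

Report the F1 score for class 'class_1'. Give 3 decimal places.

0.530

Treat 'class_1' as positive and all other classes as negative.
F1 score = 2·TP/(2·TP+FP+FN).
class_1: TP=124, FP=10+106+22=138, FN=23+27+32=82 → 248/468 = 0.5299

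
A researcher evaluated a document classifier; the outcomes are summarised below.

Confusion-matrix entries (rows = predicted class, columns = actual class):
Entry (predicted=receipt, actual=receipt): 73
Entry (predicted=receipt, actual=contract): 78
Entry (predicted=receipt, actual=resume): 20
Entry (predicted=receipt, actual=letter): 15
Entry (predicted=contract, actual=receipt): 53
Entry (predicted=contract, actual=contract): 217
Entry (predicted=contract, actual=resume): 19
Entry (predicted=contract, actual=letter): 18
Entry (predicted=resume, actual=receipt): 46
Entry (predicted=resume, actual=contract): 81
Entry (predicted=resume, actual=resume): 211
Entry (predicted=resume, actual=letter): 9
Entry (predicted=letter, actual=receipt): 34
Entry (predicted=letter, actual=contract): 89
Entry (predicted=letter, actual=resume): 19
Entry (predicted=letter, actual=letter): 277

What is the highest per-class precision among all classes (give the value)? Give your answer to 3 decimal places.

0.707

Per-class precision (TP/(TP+FP)):
  receipt: TP=73, FP=78+20+15=113 → 73/186 = 0.3925
  contract: TP=217, FP=53+19+18=90 → 217/307 = 0.7068
  resume: TP=211, FP=46+81+9=136 → 211/347 = 0.6081
  letter: TP=277, FP=34+89+19=142 → 277/419 = 0.6611
Highest is class 'contract' with precision = 0.707.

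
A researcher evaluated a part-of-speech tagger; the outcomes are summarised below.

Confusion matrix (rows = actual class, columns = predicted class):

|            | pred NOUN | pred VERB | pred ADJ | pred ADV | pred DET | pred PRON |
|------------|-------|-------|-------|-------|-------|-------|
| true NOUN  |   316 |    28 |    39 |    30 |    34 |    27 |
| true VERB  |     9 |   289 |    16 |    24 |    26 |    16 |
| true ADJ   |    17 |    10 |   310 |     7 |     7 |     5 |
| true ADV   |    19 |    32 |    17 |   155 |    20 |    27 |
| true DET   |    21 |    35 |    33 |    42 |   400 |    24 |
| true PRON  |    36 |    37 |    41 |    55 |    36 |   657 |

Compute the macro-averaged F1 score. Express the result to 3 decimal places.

0.712

Per-class F1 score (2·TP/(2·TP+FP+FN)):
  NOUN: TP=316, FP=9+17+19+21+36=102, FN=28+39+30+34+27=158 → 632/892 = 0.7085
  VERB: TP=289, FP=28+10+32+35+37=142, FN=9+16+24+26+16=91 → 578/811 = 0.7127
  ADJ: TP=310, FP=39+16+17+33+41=146, FN=17+10+7+7+5=46 → 620/812 = 0.7635
  ADV: TP=155, FP=30+24+7+42+55=158, FN=19+32+17+20+27=115 → 310/583 = 0.5317
  DET: TP=400, FP=34+26+7+20+36=123, FN=21+35+33+42+24=155 → 800/1078 = 0.7421
  PRON: TP=657, FP=27+16+5+27+24=99, FN=36+37+41+55+36=205 → 1314/1618 = 0.8121
Macro-F1 score = mean = (0.7085 + 0.7127 + 0.7635 + 0.5317 + 0.7421 + 0.8121) / 6 = 0.712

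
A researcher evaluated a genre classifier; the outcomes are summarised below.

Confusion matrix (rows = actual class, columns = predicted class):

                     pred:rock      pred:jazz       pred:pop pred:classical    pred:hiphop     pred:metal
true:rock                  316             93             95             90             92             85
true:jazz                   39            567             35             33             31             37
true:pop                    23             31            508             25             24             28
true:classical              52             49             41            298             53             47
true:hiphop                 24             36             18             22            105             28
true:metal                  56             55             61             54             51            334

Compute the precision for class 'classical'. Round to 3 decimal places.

precision = TP/(TP+FP).
classical: TP=298, FP=90+33+25+22+54=224 → 298/522 = 0.5709

0.571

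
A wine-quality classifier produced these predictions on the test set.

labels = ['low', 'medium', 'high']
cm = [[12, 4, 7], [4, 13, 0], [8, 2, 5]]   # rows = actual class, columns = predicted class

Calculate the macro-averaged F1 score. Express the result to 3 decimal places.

0.534

Per-class F1 score (2·TP/(2·TP+FP+FN)):
  low: TP=12, FP=4+8=12, FN=4+7=11 → 24/47 = 0.5106
  medium: TP=13, FP=4+2=6, FN=4+0=4 → 26/36 = 0.7222
  high: TP=5, FP=7+0=7, FN=8+2=10 → 10/27 = 0.3704
Macro-F1 score = mean = (0.5106 + 0.7222 + 0.3704) / 3 = 0.534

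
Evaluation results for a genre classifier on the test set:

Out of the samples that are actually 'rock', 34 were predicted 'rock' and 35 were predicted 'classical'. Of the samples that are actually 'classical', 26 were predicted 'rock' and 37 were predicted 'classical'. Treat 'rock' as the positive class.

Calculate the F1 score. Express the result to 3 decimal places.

0.527

Precision = TP/(TP+FP) = 34/60 = 0.5667
Recall = TP/(TP+FN) = 34/69 = 0.4928
F1 = 2·TP/(2·TP+FP+FN) = 68/129 = 0.527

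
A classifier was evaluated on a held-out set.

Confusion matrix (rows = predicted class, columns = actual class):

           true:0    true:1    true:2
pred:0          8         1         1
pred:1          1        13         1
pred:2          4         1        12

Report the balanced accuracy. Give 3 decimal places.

0.780

Balanced accuracy = mean of per-class recall.
  0: recall = 8/13 = 0.6154
  1: recall = 13/15 = 0.8667
  2: recall = 12/14 = 0.8571
Mean = (0.6154 + 0.8667 + 0.8571) / 3 = 0.780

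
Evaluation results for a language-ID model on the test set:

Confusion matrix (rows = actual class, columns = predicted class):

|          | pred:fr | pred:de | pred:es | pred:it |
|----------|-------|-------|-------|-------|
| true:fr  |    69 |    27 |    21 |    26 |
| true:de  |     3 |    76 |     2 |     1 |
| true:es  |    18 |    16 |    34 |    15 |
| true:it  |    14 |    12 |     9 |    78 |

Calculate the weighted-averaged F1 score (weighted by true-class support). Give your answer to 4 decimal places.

0.5984

Per-class F1 score (2·TP/(2·TP+FP+FN)):
  fr: TP=69, FP=3+18+14=35, FN=27+21+26=74 → 138/247 = 0.55870
  de: TP=76, FP=27+16+12=55, FN=3+2+1=6 → 152/213 = 0.71362
  es: TP=34, FP=21+2+9=32, FN=18+16+15=49 → 68/149 = 0.45638
  it: TP=78, FP=26+1+15=42, FN=14+12+9=35 → 156/233 = 0.66953
Weighted-F1 score = Σ (supportᵢ/N)·F1 scoreᵢ with N=421: (143/421)·0.55870 + (82/421)·0.71362 + (83/421)·0.45638 + (113/421)·0.66953 = 0.5984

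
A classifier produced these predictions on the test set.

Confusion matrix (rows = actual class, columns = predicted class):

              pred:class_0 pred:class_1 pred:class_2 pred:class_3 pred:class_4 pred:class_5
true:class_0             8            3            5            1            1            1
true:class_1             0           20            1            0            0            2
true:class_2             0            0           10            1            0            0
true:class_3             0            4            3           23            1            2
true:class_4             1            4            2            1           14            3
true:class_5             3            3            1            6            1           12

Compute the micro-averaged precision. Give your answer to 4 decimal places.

0.6350

Micro-averaging pools counts across classes: ΣTP=87, ΣFP=50, ΣFN=50.
Micro-precision = TP/(TP+FP) on pooled counts = 0.6350 (equals overall accuracy in single-label multiclass).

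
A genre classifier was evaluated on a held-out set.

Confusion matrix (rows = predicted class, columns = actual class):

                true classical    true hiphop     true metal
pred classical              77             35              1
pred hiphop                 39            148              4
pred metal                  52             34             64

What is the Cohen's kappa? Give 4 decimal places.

Observed agreement pₒ = trace/N = 289/454 = 0.63656
Expected agreement pₑ = Σ (rowᵢ·colᵢ)/N² = (168·113 + 217·191 + 69·150)/454² = 0.34340
κ = (pₒ − pₑ)/(1 − pₑ) = (0.63656 − 0.34340)/(1 − 0.34340) = 0.4465

0.4465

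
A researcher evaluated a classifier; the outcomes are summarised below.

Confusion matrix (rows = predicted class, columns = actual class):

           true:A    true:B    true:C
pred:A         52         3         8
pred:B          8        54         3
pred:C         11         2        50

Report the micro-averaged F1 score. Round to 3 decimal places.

0.817

Micro-averaging pools counts across classes: ΣTP=156, ΣFP=35, ΣFN=35.
Micro-F1 score = 2·TP/(2·TP+FP+FN) on pooled counts = 0.817 (equals overall accuracy in single-label multiclass).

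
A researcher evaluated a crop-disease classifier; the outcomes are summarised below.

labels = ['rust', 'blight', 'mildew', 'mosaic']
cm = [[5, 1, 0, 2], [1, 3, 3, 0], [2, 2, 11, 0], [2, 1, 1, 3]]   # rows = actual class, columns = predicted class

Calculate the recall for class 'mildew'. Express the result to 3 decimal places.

0.733

recall = TP/(TP+FN).
mildew: TP=11, FN=2+2+0=4 → 11/15 = 0.7333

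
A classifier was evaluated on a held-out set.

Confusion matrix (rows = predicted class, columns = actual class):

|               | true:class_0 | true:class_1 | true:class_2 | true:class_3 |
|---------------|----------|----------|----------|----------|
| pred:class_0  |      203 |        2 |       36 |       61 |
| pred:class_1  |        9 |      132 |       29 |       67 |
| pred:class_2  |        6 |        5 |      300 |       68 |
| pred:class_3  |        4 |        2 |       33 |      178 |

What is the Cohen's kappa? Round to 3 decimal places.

Observed agreement pₒ = trace/N = 813/1135 = 0.7163
Expected agreement pₑ = Σ (rowᵢ·colᵢ)/N² = (222·302 + 141·237 + 398·379 + 374·217)/1135² = 0.2581
κ = (pₒ − pₑ)/(1 − pₑ) = (0.7163 − 0.2581)/(1 − 0.2581) = 0.618

0.618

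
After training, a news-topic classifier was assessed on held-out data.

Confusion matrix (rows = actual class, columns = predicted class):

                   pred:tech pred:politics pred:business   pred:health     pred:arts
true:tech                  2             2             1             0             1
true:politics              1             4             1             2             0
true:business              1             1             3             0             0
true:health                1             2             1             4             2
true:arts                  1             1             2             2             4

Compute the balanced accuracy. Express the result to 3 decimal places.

0.447

Balanced accuracy = mean of per-class recall.
  tech: recall = 2/6 = 0.3333
  politics: recall = 4/8 = 0.5000
  business: recall = 3/5 = 0.6000
  health: recall = 4/10 = 0.4000
  arts: recall = 4/10 = 0.4000
Mean = (0.3333 + 0.5000 + 0.6000 + 0.4000 + 0.4000) / 5 = 0.447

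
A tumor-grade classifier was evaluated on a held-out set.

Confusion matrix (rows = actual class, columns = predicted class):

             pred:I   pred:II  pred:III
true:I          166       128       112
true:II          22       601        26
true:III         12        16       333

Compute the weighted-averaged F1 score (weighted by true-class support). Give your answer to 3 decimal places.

0.756

Per-class F1 score (2·TP/(2·TP+FP+FN)):
  I: TP=166, FP=22+12=34, FN=128+112=240 → 332/606 = 0.5479
  II: TP=601, FP=128+16=144, FN=22+26=48 → 1202/1394 = 0.8623
  III: TP=333, FP=112+26=138, FN=12+16=28 → 666/832 = 0.8005
Weighted-F1 score = Σ (supportᵢ/N)·F1 scoreᵢ with N=1416: (406/1416)·0.5479 + (649/1416)·0.8623 + (361/1416)·0.8005 = 0.756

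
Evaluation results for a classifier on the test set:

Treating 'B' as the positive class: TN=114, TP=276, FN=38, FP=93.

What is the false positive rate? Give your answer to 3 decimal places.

0.449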